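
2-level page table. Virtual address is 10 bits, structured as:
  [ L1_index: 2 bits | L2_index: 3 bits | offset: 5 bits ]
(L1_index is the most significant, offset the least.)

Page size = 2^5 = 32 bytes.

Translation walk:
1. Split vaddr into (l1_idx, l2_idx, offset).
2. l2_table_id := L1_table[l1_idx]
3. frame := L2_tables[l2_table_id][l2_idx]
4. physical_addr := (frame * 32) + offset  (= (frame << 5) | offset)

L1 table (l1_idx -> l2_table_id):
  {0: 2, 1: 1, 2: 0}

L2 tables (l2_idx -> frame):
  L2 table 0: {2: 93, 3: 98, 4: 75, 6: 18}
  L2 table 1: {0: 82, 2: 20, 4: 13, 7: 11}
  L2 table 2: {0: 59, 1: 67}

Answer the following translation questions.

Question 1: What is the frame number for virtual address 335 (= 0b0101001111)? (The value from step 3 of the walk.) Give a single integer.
Answer: 20

Derivation:
vaddr = 335: l1_idx=1, l2_idx=2
L1[1] = 1; L2[1][2] = 20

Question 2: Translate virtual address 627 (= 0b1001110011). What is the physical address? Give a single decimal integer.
vaddr = 627 = 0b1001110011
Split: l1_idx=2, l2_idx=3, offset=19
L1[2] = 0
L2[0][3] = 98
paddr = 98 * 32 + 19 = 3155

Answer: 3155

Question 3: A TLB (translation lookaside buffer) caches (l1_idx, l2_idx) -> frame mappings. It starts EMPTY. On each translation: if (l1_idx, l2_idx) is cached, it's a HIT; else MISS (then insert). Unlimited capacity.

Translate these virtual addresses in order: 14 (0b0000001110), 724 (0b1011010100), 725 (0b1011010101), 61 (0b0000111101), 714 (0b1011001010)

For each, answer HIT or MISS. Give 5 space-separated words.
vaddr=14: (0,0) not in TLB -> MISS, insert
vaddr=724: (2,6) not in TLB -> MISS, insert
vaddr=725: (2,6) in TLB -> HIT
vaddr=61: (0,1) not in TLB -> MISS, insert
vaddr=714: (2,6) in TLB -> HIT

Answer: MISS MISS HIT MISS HIT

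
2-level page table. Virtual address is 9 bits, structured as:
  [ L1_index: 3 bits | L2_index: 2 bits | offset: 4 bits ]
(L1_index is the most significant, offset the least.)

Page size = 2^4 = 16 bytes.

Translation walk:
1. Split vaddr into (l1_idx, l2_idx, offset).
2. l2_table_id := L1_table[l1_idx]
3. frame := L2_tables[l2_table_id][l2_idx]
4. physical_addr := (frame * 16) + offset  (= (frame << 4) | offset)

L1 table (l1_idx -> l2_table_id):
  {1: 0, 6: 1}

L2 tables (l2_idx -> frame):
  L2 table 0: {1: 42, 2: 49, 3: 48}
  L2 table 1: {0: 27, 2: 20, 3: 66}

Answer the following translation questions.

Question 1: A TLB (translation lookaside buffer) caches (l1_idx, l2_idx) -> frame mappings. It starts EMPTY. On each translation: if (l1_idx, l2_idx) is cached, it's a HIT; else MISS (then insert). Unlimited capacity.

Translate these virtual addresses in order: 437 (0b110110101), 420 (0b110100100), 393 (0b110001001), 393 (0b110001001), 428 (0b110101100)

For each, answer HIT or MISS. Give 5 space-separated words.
Answer: MISS MISS MISS HIT HIT

Derivation:
vaddr=437: (6,3) not in TLB -> MISS, insert
vaddr=420: (6,2) not in TLB -> MISS, insert
vaddr=393: (6,0) not in TLB -> MISS, insert
vaddr=393: (6,0) in TLB -> HIT
vaddr=428: (6,2) in TLB -> HIT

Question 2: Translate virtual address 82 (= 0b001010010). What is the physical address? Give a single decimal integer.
vaddr = 82 = 0b001010010
Split: l1_idx=1, l2_idx=1, offset=2
L1[1] = 0
L2[0][1] = 42
paddr = 42 * 16 + 2 = 674

Answer: 674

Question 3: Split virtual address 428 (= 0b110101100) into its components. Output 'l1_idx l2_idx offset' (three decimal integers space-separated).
vaddr = 428 = 0b110101100
  top 3 bits -> l1_idx = 6
  next 2 bits -> l2_idx = 2
  bottom 4 bits -> offset = 12

Answer: 6 2 12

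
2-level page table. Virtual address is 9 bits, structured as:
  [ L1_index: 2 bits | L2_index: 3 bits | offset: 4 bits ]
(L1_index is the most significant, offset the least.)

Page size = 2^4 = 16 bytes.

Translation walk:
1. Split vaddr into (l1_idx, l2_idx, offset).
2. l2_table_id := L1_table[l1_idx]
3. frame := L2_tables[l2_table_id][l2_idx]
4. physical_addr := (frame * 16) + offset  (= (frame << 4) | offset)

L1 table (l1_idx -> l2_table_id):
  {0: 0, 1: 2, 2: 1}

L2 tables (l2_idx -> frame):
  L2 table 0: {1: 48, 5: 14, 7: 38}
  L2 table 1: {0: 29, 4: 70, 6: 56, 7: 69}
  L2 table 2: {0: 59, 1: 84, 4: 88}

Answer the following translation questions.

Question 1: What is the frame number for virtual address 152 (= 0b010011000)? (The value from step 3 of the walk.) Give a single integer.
Answer: 84

Derivation:
vaddr = 152: l1_idx=1, l2_idx=1
L1[1] = 2; L2[2][1] = 84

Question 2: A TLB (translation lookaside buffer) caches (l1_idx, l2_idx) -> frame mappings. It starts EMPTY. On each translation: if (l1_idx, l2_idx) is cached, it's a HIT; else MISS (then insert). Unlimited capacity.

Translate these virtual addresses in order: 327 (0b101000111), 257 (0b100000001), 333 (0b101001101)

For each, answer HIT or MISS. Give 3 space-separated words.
Answer: MISS MISS HIT

Derivation:
vaddr=327: (2,4) not in TLB -> MISS, insert
vaddr=257: (2,0) not in TLB -> MISS, insert
vaddr=333: (2,4) in TLB -> HIT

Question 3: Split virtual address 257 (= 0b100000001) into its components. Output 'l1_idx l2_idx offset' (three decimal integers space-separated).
Answer: 2 0 1

Derivation:
vaddr = 257 = 0b100000001
  top 2 bits -> l1_idx = 2
  next 3 bits -> l2_idx = 0
  bottom 4 bits -> offset = 1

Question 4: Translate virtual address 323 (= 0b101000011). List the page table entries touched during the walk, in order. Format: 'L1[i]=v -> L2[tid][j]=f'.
Answer: L1[2]=1 -> L2[1][4]=70

Derivation:
vaddr = 323 = 0b101000011
Split: l1_idx=2, l2_idx=4, offset=3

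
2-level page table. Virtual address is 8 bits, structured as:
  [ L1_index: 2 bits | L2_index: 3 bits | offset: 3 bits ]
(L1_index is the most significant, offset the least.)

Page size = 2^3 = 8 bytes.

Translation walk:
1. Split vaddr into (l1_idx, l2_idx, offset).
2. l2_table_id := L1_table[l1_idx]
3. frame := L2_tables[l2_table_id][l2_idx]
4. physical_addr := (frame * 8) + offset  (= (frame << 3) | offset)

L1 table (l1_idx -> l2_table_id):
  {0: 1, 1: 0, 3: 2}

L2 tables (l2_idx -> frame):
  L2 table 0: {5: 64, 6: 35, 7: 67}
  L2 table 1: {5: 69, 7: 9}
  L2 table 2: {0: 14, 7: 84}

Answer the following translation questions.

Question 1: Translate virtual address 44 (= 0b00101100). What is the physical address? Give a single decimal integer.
Answer: 556

Derivation:
vaddr = 44 = 0b00101100
Split: l1_idx=0, l2_idx=5, offset=4
L1[0] = 1
L2[1][5] = 69
paddr = 69 * 8 + 4 = 556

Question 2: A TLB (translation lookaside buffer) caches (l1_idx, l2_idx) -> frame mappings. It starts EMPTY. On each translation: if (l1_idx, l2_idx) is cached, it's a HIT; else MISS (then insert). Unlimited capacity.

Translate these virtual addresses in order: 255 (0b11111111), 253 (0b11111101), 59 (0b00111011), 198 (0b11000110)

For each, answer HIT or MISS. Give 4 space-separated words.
Answer: MISS HIT MISS MISS

Derivation:
vaddr=255: (3,7) not in TLB -> MISS, insert
vaddr=253: (3,7) in TLB -> HIT
vaddr=59: (0,7) not in TLB -> MISS, insert
vaddr=198: (3,0) not in TLB -> MISS, insert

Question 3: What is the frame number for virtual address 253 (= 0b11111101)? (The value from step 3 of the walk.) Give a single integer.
Answer: 84

Derivation:
vaddr = 253: l1_idx=3, l2_idx=7
L1[3] = 2; L2[2][7] = 84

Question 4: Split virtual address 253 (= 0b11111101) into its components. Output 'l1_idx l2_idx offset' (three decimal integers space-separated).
Answer: 3 7 5

Derivation:
vaddr = 253 = 0b11111101
  top 2 bits -> l1_idx = 3
  next 3 bits -> l2_idx = 7
  bottom 3 bits -> offset = 5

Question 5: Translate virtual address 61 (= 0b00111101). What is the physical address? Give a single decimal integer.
vaddr = 61 = 0b00111101
Split: l1_idx=0, l2_idx=7, offset=5
L1[0] = 1
L2[1][7] = 9
paddr = 9 * 8 + 5 = 77

Answer: 77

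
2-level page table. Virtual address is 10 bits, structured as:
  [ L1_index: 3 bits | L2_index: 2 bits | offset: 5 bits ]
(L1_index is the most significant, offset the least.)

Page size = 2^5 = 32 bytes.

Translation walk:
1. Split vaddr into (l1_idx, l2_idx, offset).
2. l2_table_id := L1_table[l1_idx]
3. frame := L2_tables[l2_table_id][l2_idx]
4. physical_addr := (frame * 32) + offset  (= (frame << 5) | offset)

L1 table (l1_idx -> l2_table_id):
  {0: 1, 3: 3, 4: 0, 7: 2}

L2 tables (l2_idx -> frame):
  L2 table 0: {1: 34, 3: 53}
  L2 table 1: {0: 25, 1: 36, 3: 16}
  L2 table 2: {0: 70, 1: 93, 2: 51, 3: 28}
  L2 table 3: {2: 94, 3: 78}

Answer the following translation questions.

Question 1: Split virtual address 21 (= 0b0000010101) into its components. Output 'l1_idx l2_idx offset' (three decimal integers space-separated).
vaddr = 21 = 0b0000010101
  top 3 bits -> l1_idx = 0
  next 2 bits -> l2_idx = 0
  bottom 5 bits -> offset = 21

Answer: 0 0 21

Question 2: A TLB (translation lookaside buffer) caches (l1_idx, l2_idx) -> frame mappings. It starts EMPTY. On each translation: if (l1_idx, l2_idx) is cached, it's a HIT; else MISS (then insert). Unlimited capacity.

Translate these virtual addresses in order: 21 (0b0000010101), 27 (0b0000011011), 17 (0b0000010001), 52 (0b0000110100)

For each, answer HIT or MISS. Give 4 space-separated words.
Answer: MISS HIT HIT MISS

Derivation:
vaddr=21: (0,0) not in TLB -> MISS, insert
vaddr=27: (0,0) in TLB -> HIT
vaddr=17: (0,0) in TLB -> HIT
vaddr=52: (0,1) not in TLB -> MISS, insert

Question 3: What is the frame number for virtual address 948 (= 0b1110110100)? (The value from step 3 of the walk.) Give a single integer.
Answer: 93

Derivation:
vaddr = 948: l1_idx=7, l2_idx=1
L1[7] = 2; L2[2][1] = 93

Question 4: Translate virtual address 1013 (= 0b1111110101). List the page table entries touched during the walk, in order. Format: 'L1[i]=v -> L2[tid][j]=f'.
Answer: L1[7]=2 -> L2[2][3]=28

Derivation:
vaddr = 1013 = 0b1111110101
Split: l1_idx=7, l2_idx=3, offset=21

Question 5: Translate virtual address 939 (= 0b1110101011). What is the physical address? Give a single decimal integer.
Answer: 2987

Derivation:
vaddr = 939 = 0b1110101011
Split: l1_idx=7, l2_idx=1, offset=11
L1[7] = 2
L2[2][1] = 93
paddr = 93 * 32 + 11 = 2987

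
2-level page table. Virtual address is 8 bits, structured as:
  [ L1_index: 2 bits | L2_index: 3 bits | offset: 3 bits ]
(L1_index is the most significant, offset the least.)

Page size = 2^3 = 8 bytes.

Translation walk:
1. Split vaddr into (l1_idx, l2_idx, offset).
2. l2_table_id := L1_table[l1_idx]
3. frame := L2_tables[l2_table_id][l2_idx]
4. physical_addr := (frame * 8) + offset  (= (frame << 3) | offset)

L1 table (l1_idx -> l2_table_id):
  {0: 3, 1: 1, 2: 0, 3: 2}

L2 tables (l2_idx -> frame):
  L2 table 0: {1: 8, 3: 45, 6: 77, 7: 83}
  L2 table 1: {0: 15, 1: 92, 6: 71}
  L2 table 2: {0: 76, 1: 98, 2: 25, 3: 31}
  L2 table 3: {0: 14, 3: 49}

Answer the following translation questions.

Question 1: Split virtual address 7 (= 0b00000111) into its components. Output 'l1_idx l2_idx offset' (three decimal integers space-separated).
vaddr = 7 = 0b00000111
  top 2 bits -> l1_idx = 0
  next 3 bits -> l2_idx = 0
  bottom 3 bits -> offset = 7

Answer: 0 0 7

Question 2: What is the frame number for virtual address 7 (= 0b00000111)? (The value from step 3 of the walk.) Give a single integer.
vaddr = 7: l1_idx=0, l2_idx=0
L1[0] = 3; L2[3][0] = 14

Answer: 14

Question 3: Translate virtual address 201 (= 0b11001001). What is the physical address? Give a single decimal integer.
vaddr = 201 = 0b11001001
Split: l1_idx=3, l2_idx=1, offset=1
L1[3] = 2
L2[2][1] = 98
paddr = 98 * 8 + 1 = 785

Answer: 785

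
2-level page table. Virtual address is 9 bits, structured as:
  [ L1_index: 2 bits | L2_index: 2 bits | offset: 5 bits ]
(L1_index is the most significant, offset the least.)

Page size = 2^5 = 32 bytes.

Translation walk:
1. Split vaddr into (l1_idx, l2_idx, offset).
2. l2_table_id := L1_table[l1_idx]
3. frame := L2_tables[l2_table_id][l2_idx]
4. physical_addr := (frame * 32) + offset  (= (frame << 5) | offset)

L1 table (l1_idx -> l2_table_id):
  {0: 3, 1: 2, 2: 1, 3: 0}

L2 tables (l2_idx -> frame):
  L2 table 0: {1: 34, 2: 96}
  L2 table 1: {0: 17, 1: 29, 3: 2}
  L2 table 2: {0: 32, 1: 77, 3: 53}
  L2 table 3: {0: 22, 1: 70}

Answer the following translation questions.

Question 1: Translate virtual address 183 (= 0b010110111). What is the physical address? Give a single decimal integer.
Answer: 2487

Derivation:
vaddr = 183 = 0b010110111
Split: l1_idx=1, l2_idx=1, offset=23
L1[1] = 2
L2[2][1] = 77
paddr = 77 * 32 + 23 = 2487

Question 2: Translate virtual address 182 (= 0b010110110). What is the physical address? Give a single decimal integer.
Answer: 2486

Derivation:
vaddr = 182 = 0b010110110
Split: l1_idx=1, l2_idx=1, offset=22
L1[1] = 2
L2[2][1] = 77
paddr = 77 * 32 + 22 = 2486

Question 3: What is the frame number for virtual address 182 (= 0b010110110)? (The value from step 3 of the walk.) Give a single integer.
Answer: 77

Derivation:
vaddr = 182: l1_idx=1, l2_idx=1
L1[1] = 2; L2[2][1] = 77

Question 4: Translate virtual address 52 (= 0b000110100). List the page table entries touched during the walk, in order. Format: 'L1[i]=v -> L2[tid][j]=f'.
vaddr = 52 = 0b000110100
Split: l1_idx=0, l2_idx=1, offset=20

Answer: L1[0]=3 -> L2[3][1]=70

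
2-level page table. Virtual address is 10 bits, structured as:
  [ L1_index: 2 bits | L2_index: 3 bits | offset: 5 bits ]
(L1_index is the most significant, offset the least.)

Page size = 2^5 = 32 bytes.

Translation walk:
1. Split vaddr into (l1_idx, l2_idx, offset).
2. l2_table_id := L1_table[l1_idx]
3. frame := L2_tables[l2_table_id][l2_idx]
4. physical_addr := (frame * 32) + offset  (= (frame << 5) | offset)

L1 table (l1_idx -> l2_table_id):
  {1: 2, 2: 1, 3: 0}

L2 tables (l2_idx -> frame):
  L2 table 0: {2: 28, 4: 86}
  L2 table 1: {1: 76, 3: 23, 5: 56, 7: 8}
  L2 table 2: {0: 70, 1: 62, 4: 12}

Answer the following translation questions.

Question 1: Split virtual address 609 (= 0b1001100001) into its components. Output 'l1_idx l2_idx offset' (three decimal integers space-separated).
vaddr = 609 = 0b1001100001
  top 2 bits -> l1_idx = 2
  next 3 bits -> l2_idx = 3
  bottom 5 bits -> offset = 1

Answer: 2 3 1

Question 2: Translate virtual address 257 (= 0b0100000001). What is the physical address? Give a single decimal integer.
vaddr = 257 = 0b0100000001
Split: l1_idx=1, l2_idx=0, offset=1
L1[1] = 2
L2[2][0] = 70
paddr = 70 * 32 + 1 = 2241

Answer: 2241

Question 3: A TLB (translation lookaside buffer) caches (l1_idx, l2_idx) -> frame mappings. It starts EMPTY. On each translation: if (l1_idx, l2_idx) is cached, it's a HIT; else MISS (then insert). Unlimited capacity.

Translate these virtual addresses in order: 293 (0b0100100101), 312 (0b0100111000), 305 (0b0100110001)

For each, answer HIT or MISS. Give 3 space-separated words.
Answer: MISS HIT HIT

Derivation:
vaddr=293: (1,1) not in TLB -> MISS, insert
vaddr=312: (1,1) in TLB -> HIT
vaddr=305: (1,1) in TLB -> HIT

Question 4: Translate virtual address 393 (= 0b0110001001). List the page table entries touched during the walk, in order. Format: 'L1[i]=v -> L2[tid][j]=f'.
Answer: L1[1]=2 -> L2[2][4]=12

Derivation:
vaddr = 393 = 0b0110001001
Split: l1_idx=1, l2_idx=4, offset=9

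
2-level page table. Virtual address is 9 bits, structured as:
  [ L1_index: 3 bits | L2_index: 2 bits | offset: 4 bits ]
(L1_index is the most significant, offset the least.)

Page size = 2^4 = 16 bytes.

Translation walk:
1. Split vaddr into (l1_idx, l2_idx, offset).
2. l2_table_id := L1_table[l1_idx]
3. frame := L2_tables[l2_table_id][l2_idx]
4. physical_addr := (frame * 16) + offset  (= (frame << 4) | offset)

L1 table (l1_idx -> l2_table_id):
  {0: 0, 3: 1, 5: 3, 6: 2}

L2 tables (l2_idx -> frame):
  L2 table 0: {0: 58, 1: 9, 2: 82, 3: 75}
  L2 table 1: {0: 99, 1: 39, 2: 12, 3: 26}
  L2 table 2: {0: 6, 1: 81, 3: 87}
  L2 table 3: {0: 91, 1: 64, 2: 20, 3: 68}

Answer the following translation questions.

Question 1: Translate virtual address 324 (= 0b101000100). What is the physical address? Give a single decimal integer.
vaddr = 324 = 0b101000100
Split: l1_idx=5, l2_idx=0, offset=4
L1[5] = 3
L2[3][0] = 91
paddr = 91 * 16 + 4 = 1460

Answer: 1460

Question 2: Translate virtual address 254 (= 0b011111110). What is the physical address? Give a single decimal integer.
Answer: 430

Derivation:
vaddr = 254 = 0b011111110
Split: l1_idx=3, l2_idx=3, offset=14
L1[3] = 1
L2[1][3] = 26
paddr = 26 * 16 + 14 = 430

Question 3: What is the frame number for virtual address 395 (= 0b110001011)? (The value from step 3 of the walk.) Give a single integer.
Answer: 6

Derivation:
vaddr = 395: l1_idx=6, l2_idx=0
L1[6] = 2; L2[2][0] = 6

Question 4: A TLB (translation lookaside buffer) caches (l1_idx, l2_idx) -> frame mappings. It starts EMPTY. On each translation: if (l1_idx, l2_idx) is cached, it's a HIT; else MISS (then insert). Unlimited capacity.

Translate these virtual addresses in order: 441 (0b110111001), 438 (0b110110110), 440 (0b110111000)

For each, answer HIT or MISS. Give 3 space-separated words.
Answer: MISS HIT HIT

Derivation:
vaddr=441: (6,3) not in TLB -> MISS, insert
vaddr=438: (6,3) in TLB -> HIT
vaddr=440: (6,3) in TLB -> HIT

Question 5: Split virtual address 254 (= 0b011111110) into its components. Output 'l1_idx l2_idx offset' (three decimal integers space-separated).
vaddr = 254 = 0b011111110
  top 3 bits -> l1_idx = 3
  next 2 bits -> l2_idx = 3
  bottom 4 bits -> offset = 14

Answer: 3 3 14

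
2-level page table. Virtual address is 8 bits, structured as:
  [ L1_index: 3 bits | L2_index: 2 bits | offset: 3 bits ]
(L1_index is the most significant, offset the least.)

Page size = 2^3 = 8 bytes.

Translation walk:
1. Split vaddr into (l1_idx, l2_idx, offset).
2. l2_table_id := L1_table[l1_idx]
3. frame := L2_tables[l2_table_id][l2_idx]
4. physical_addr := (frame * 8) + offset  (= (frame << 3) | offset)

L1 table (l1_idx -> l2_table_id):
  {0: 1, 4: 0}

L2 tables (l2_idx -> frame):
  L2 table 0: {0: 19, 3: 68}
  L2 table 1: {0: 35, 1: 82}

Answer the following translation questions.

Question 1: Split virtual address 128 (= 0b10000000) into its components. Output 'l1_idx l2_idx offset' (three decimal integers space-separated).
Answer: 4 0 0

Derivation:
vaddr = 128 = 0b10000000
  top 3 bits -> l1_idx = 4
  next 2 bits -> l2_idx = 0
  bottom 3 bits -> offset = 0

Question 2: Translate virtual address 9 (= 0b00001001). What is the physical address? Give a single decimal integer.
Answer: 657

Derivation:
vaddr = 9 = 0b00001001
Split: l1_idx=0, l2_idx=1, offset=1
L1[0] = 1
L2[1][1] = 82
paddr = 82 * 8 + 1 = 657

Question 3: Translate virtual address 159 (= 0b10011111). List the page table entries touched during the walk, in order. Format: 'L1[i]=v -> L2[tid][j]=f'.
vaddr = 159 = 0b10011111
Split: l1_idx=4, l2_idx=3, offset=7

Answer: L1[4]=0 -> L2[0][3]=68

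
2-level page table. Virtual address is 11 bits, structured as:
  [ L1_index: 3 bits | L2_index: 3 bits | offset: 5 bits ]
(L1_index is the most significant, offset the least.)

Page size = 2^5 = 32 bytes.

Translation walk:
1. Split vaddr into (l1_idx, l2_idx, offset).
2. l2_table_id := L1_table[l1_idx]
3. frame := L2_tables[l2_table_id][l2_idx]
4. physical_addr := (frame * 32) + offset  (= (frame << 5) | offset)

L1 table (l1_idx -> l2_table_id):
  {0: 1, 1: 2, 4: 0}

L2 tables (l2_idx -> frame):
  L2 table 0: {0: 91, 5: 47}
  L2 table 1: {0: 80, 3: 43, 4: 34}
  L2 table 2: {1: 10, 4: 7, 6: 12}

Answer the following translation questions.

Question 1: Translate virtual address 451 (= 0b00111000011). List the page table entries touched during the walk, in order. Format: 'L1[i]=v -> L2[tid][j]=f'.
vaddr = 451 = 0b00111000011
Split: l1_idx=1, l2_idx=6, offset=3

Answer: L1[1]=2 -> L2[2][6]=12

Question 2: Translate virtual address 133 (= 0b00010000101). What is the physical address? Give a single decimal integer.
Answer: 1093

Derivation:
vaddr = 133 = 0b00010000101
Split: l1_idx=0, l2_idx=4, offset=5
L1[0] = 1
L2[1][4] = 34
paddr = 34 * 32 + 5 = 1093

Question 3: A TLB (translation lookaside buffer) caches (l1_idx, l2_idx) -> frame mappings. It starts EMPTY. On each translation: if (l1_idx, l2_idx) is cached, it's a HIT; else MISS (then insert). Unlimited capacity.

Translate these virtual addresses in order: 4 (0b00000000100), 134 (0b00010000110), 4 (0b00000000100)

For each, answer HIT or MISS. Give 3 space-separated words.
vaddr=4: (0,0) not in TLB -> MISS, insert
vaddr=134: (0,4) not in TLB -> MISS, insert
vaddr=4: (0,0) in TLB -> HIT

Answer: MISS MISS HIT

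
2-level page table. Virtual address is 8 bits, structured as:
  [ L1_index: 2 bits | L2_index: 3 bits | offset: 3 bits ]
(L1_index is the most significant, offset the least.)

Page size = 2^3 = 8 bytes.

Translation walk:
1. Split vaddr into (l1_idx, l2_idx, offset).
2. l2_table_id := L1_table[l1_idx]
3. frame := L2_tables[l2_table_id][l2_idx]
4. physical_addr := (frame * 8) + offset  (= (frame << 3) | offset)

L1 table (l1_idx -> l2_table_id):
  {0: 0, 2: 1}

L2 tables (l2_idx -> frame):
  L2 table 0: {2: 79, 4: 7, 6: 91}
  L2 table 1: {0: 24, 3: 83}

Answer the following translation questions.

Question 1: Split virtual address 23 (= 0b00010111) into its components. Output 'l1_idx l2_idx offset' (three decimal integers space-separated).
vaddr = 23 = 0b00010111
  top 2 bits -> l1_idx = 0
  next 3 bits -> l2_idx = 2
  bottom 3 bits -> offset = 7

Answer: 0 2 7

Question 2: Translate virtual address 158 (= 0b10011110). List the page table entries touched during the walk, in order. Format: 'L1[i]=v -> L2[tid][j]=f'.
vaddr = 158 = 0b10011110
Split: l1_idx=2, l2_idx=3, offset=6

Answer: L1[2]=1 -> L2[1][3]=83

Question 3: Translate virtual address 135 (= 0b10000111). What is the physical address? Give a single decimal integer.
Answer: 199

Derivation:
vaddr = 135 = 0b10000111
Split: l1_idx=2, l2_idx=0, offset=7
L1[2] = 1
L2[1][0] = 24
paddr = 24 * 8 + 7 = 199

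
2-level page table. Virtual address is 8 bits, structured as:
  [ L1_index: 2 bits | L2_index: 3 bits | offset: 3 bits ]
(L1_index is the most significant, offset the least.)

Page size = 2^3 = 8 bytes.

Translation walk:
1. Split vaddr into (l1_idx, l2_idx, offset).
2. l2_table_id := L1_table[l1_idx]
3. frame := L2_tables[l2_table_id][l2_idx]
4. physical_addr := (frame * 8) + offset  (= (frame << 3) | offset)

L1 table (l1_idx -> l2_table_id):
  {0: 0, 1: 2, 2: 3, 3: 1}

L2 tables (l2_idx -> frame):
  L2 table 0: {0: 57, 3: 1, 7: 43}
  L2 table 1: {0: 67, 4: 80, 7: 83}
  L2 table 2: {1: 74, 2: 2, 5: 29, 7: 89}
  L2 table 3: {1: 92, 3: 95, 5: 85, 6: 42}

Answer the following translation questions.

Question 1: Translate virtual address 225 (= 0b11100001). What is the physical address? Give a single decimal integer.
Answer: 641

Derivation:
vaddr = 225 = 0b11100001
Split: l1_idx=3, l2_idx=4, offset=1
L1[3] = 1
L2[1][4] = 80
paddr = 80 * 8 + 1 = 641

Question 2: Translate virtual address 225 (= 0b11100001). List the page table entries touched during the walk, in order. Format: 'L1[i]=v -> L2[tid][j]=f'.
Answer: L1[3]=1 -> L2[1][4]=80

Derivation:
vaddr = 225 = 0b11100001
Split: l1_idx=3, l2_idx=4, offset=1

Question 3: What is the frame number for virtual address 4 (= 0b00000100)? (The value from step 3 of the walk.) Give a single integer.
vaddr = 4: l1_idx=0, l2_idx=0
L1[0] = 0; L2[0][0] = 57

Answer: 57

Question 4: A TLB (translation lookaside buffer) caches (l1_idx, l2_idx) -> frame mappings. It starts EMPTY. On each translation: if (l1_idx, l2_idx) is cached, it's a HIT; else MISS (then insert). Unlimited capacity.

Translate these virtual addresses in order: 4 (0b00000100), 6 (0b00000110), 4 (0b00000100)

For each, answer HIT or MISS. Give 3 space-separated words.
Answer: MISS HIT HIT

Derivation:
vaddr=4: (0,0) not in TLB -> MISS, insert
vaddr=6: (0,0) in TLB -> HIT
vaddr=4: (0,0) in TLB -> HIT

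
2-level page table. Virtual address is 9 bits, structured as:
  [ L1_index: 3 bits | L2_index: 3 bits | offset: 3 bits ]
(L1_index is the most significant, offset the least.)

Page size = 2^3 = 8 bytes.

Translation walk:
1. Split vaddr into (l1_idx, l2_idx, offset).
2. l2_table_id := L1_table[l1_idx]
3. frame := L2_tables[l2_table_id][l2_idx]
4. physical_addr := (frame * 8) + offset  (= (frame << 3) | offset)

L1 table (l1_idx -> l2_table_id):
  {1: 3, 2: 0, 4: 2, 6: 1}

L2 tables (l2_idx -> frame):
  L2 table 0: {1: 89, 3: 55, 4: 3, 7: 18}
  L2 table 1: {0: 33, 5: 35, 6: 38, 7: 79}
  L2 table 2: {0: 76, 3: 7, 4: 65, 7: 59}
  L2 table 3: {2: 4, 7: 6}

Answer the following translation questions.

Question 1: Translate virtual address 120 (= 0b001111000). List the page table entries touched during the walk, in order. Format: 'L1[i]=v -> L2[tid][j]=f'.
vaddr = 120 = 0b001111000
Split: l1_idx=1, l2_idx=7, offset=0

Answer: L1[1]=3 -> L2[3][7]=6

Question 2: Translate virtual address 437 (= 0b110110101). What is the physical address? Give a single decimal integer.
vaddr = 437 = 0b110110101
Split: l1_idx=6, l2_idx=6, offset=5
L1[6] = 1
L2[1][6] = 38
paddr = 38 * 8 + 5 = 309

Answer: 309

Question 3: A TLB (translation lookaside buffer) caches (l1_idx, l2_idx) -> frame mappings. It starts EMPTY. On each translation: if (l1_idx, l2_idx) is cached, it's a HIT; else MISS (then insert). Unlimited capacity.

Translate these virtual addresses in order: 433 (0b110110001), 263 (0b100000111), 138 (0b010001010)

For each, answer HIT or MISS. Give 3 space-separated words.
vaddr=433: (6,6) not in TLB -> MISS, insert
vaddr=263: (4,0) not in TLB -> MISS, insert
vaddr=138: (2,1) not in TLB -> MISS, insert

Answer: MISS MISS MISS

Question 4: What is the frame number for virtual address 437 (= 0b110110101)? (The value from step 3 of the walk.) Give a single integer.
vaddr = 437: l1_idx=6, l2_idx=6
L1[6] = 1; L2[1][6] = 38

Answer: 38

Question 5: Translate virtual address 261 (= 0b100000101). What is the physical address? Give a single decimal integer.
vaddr = 261 = 0b100000101
Split: l1_idx=4, l2_idx=0, offset=5
L1[4] = 2
L2[2][0] = 76
paddr = 76 * 8 + 5 = 613

Answer: 613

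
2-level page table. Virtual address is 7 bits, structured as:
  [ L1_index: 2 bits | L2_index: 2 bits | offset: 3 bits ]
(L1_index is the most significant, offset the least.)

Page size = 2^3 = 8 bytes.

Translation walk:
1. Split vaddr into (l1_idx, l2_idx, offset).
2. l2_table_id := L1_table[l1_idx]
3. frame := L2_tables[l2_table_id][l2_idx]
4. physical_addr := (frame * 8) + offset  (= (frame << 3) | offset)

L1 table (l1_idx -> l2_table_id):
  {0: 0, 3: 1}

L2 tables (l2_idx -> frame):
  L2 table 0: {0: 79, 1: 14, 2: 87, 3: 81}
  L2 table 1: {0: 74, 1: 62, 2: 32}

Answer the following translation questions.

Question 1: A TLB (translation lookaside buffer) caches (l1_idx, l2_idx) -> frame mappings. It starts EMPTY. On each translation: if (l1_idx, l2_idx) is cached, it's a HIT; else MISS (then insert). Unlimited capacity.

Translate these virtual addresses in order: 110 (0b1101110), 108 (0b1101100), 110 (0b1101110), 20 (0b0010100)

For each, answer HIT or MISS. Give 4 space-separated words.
vaddr=110: (3,1) not in TLB -> MISS, insert
vaddr=108: (3,1) in TLB -> HIT
vaddr=110: (3,1) in TLB -> HIT
vaddr=20: (0,2) not in TLB -> MISS, insert

Answer: MISS HIT HIT MISS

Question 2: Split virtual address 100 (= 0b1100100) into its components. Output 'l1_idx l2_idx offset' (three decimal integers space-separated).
Answer: 3 0 4

Derivation:
vaddr = 100 = 0b1100100
  top 2 bits -> l1_idx = 3
  next 2 bits -> l2_idx = 0
  bottom 3 bits -> offset = 4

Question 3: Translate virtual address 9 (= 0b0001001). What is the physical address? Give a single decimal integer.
vaddr = 9 = 0b0001001
Split: l1_idx=0, l2_idx=1, offset=1
L1[0] = 0
L2[0][1] = 14
paddr = 14 * 8 + 1 = 113

Answer: 113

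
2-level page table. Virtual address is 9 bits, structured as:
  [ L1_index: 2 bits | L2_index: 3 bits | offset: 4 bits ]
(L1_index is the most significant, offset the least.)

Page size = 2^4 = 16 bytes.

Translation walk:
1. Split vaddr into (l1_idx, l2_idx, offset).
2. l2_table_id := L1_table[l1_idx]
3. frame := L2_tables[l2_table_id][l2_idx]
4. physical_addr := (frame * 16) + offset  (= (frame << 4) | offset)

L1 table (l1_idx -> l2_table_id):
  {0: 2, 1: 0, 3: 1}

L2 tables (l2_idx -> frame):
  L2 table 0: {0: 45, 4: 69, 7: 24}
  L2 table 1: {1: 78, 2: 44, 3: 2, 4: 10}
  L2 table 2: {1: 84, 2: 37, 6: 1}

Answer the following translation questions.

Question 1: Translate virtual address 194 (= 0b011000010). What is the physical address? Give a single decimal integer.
vaddr = 194 = 0b011000010
Split: l1_idx=1, l2_idx=4, offset=2
L1[1] = 0
L2[0][4] = 69
paddr = 69 * 16 + 2 = 1106

Answer: 1106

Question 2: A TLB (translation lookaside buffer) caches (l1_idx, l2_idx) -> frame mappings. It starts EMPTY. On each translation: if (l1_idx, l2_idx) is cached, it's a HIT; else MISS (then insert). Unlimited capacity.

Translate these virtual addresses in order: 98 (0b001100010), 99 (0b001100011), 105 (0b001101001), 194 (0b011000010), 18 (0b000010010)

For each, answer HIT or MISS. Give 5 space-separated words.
Answer: MISS HIT HIT MISS MISS

Derivation:
vaddr=98: (0,6) not in TLB -> MISS, insert
vaddr=99: (0,6) in TLB -> HIT
vaddr=105: (0,6) in TLB -> HIT
vaddr=194: (1,4) not in TLB -> MISS, insert
vaddr=18: (0,1) not in TLB -> MISS, insert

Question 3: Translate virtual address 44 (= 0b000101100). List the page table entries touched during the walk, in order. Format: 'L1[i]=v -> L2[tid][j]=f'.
vaddr = 44 = 0b000101100
Split: l1_idx=0, l2_idx=2, offset=12

Answer: L1[0]=2 -> L2[2][2]=37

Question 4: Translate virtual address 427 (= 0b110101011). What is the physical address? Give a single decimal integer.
Answer: 715

Derivation:
vaddr = 427 = 0b110101011
Split: l1_idx=3, l2_idx=2, offset=11
L1[3] = 1
L2[1][2] = 44
paddr = 44 * 16 + 11 = 715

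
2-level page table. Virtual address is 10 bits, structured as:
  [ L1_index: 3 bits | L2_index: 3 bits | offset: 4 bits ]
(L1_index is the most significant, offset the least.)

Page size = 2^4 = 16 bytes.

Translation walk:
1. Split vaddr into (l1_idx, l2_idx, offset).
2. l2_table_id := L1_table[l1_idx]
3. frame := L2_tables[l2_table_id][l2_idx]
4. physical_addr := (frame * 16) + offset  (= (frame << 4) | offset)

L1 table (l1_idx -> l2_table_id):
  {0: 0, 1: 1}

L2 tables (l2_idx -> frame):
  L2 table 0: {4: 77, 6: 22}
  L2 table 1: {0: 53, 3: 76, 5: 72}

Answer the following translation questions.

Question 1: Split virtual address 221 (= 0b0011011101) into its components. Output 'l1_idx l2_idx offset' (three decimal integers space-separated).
Answer: 1 5 13

Derivation:
vaddr = 221 = 0b0011011101
  top 3 bits -> l1_idx = 1
  next 3 bits -> l2_idx = 5
  bottom 4 bits -> offset = 13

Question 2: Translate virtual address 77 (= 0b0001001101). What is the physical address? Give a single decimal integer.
vaddr = 77 = 0b0001001101
Split: l1_idx=0, l2_idx=4, offset=13
L1[0] = 0
L2[0][4] = 77
paddr = 77 * 16 + 13 = 1245

Answer: 1245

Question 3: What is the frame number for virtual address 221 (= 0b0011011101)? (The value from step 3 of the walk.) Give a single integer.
Answer: 72

Derivation:
vaddr = 221: l1_idx=1, l2_idx=5
L1[1] = 1; L2[1][5] = 72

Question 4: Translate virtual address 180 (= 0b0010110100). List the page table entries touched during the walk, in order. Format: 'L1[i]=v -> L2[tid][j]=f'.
Answer: L1[1]=1 -> L2[1][3]=76

Derivation:
vaddr = 180 = 0b0010110100
Split: l1_idx=1, l2_idx=3, offset=4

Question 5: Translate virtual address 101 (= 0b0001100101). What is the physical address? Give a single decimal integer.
Answer: 357

Derivation:
vaddr = 101 = 0b0001100101
Split: l1_idx=0, l2_idx=6, offset=5
L1[0] = 0
L2[0][6] = 22
paddr = 22 * 16 + 5 = 357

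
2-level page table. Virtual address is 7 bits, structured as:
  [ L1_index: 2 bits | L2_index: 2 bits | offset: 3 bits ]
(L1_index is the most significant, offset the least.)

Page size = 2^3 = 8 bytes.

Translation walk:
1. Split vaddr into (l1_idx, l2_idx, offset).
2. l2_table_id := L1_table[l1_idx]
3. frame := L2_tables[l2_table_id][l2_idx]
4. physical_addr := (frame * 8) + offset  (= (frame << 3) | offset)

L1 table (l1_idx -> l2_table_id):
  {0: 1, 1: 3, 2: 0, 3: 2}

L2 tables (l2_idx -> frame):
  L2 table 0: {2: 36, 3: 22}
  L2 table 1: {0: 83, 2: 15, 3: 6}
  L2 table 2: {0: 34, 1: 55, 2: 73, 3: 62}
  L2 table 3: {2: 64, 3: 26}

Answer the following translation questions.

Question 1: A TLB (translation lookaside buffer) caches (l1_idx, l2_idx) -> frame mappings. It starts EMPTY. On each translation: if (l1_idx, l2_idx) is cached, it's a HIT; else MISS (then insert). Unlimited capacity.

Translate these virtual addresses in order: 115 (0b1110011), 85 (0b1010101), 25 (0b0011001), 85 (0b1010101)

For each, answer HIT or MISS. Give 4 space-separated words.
vaddr=115: (3,2) not in TLB -> MISS, insert
vaddr=85: (2,2) not in TLB -> MISS, insert
vaddr=25: (0,3) not in TLB -> MISS, insert
vaddr=85: (2,2) in TLB -> HIT

Answer: MISS MISS MISS HIT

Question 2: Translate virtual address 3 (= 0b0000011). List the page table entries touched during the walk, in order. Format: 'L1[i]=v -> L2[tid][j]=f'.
vaddr = 3 = 0b0000011
Split: l1_idx=0, l2_idx=0, offset=3

Answer: L1[0]=1 -> L2[1][0]=83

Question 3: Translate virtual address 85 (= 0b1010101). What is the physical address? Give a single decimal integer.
Answer: 293

Derivation:
vaddr = 85 = 0b1010101
Split: l1_idx=2, l2_idx=2, offset=5
L1[2] = 0
L2[0][2] = 36
paddr = 36 * 8 + 5 = 293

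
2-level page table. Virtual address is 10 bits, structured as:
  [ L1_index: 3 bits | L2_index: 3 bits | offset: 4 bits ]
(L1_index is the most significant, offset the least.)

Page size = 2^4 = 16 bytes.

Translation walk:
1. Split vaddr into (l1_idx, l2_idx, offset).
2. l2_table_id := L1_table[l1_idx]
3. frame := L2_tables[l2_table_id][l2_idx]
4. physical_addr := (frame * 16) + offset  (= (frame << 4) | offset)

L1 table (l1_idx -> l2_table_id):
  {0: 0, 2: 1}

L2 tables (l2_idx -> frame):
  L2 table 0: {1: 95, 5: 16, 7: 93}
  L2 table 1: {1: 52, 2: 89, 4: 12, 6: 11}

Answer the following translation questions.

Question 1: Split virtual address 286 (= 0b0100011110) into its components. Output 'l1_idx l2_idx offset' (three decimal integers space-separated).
Answer: 2 1 14

Derivation:
vaddr = 286 = 0b0100011110
  top 3 bits -> l1_idx = 2
  next 3 bits -> l2_idx = 1
  bottom 4 bits -> offset = 14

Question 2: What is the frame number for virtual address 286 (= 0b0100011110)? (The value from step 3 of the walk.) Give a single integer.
Answer: 52

Derivation:
vaddr = 286: l1_idx=2, l2_idx=1
L1[2] = 1; L2[1][1] = 52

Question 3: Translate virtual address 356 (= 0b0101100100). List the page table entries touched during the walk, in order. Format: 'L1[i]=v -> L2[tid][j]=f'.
Answer: L1[2]=1 -> L2[1][6]=11

Derivation:
vaddr = 356 = 0b0101100100
Split: l1_idx=2, l2_idx=6, offset=4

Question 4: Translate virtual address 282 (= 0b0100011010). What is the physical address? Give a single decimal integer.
Answer: 842

Derivation:
vaddr = 282 = 0b0100011010
Split: l1_idx=2, l2_idx=1, offset=10
L1[2] = 1
L2[1][1] = 52
paddr = 52 * 16 + 10 = 842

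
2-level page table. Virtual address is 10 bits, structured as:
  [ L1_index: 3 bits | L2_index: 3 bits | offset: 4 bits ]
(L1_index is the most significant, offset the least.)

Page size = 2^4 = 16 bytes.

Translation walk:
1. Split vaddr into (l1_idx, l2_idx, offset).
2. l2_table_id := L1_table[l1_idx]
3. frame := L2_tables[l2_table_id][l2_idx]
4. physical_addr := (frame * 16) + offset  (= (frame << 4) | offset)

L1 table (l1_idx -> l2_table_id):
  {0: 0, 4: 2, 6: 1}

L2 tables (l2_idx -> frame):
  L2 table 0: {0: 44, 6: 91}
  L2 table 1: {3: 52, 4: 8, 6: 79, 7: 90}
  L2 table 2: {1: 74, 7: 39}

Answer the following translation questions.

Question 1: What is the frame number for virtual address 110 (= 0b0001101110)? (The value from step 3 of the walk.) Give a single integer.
vaddr = 110: l1_idx=0, l2_idx=6
L1[0] = 0; L2[0][6] = 91

Answer: 91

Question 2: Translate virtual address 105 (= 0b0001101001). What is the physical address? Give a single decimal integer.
vaddr = 105 = 0b0001101001
Split: l1_idx=0, l2_idx=6, offset=9
L1[0] = 0
L2[0][6] = 91
paddr = 91 * 16 + 9 = 1465

Answer: 1465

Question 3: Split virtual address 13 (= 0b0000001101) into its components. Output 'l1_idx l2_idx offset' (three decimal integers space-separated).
vaddr = 13 = 0b0000001101
  top 3 bits -> l1_idx = 0
  next 3 bits -> l2_idx = 0
  bottom 4 bits -> offset = 13

Answer: 0 0 13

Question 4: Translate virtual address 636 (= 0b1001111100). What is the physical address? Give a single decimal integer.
vaddr = 636 = 0b1001111100
Split: l1_idx=4, l2_idx=7, offset=12
L1[4] = 2
L2[2][7] = 39
paddr = 39 * 16 + 12 = 636

Answer: 636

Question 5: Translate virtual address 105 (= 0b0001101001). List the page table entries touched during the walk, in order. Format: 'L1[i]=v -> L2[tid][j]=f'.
Answer: L1[0]=0 -> L2[0][6]=91

Derivation:
vaddr = 105 = 0b0001101001
Split: l1_idx=0, l2_idx=6, offset=9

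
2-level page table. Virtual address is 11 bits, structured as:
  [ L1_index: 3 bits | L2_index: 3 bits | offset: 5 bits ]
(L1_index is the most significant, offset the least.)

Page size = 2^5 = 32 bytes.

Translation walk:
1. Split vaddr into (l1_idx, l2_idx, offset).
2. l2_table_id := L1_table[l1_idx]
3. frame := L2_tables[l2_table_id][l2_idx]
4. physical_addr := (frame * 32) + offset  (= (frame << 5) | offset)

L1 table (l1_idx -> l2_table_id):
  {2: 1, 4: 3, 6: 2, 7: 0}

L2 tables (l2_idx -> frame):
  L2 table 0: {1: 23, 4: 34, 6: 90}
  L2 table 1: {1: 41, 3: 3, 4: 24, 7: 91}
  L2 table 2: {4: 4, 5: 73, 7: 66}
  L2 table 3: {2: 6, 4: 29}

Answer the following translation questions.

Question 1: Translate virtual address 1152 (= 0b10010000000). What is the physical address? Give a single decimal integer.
Answer: 928

Derivation:
vaddr = 1152 = 0b10010000000
Split: l1_idx=4, l2_idx=4, offset=0
L1[4] = 3
L2[3][4] = 29
paddr = 29 * 32 + 0 = 928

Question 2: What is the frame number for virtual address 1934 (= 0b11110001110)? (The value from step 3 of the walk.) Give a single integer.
Answer: 34

Derivation:
vaddr = 1934: l1_idx=7, l2_idx=4
L1[7] = 0; L2[0][4] = 34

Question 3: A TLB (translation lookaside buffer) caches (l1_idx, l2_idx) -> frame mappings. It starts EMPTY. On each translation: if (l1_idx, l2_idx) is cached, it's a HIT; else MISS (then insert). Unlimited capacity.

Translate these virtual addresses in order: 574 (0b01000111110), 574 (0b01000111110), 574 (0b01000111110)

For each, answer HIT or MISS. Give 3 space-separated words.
Answer: MISS HIT HIT

Derivation:
vaddr=574: (2,1) not in TLB -> MISS, insert
vaddr=574: (2,1) in TLB -> HIT
vaddr=574: (2,1) in TLB -> HIT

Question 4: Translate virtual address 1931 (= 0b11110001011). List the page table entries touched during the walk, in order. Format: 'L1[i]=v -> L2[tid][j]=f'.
vaddr = 1931 = 0b11110001011
Split: l1_idx=7, l2_idx=4, offset=11

Answer: L1[7]=0 -> L2[0][4]=34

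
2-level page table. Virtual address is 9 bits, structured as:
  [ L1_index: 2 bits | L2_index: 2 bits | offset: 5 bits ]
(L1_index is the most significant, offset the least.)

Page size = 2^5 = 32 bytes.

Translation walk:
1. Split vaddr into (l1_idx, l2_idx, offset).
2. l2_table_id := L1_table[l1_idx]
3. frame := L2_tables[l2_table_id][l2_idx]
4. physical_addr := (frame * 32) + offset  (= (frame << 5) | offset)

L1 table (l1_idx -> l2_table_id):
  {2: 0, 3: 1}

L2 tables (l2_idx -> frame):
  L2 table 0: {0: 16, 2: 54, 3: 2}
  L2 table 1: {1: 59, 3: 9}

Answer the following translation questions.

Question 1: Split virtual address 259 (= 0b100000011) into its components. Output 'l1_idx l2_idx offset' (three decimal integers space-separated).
vaddr = 259 = 0b100000011
  top 2 bits -> l1_idx = 2
  next 2 bits -> l2_idx = 0
  bottom 5 bits -> offset = 3

Answer: 2 0 3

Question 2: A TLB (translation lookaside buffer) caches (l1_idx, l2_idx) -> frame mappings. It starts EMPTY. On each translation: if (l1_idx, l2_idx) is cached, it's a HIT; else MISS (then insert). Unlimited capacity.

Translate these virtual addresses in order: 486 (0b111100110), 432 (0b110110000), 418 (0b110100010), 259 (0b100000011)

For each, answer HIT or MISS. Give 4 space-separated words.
vaddr=486: (3,3) not in TLB -> MISS, insert
vaddr=432: (3,1) not in TLB -> MISS, insert
vaddr=418: (3,1) in TLB -> HIT
vaddr=259: (2,0) not in TLB -> MISS, insert

Answer: MISS MISS HIT MISS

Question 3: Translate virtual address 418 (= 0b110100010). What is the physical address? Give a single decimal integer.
Answer: 1890

Derivation:
vaddr = 418 = 0b110100010
Split: l1_idx=3, l2_idx=1, offset=2
L1[3] = 1
L2[1][1] = 59
paddr = 59 * 32 + 2 = 1890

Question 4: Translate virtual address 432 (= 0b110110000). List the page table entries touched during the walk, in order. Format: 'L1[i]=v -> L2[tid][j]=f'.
Answer: L1[3]=1 -> L2[1][1]=59

Derivation:
vaddr = 432 = 0b110110000
Split: l1_idx=3, l2_idx=1, offset=16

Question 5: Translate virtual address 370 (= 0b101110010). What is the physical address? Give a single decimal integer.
Answer: 82

Derivation:
vaddr = 370 = 0b101110010
Split: l1_idx=2, l2_idx=3, offset=18
L1[2] = 0
L2[0][3] = 2
paddr = 2 * 32 + 18 = 82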